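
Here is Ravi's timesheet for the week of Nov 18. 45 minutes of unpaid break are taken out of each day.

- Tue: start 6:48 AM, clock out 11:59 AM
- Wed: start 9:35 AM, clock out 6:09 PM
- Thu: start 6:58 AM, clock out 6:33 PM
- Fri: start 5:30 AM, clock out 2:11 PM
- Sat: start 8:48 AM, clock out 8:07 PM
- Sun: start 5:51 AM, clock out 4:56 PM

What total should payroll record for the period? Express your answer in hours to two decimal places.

51.92 hours

Tue: 6:48 AM–11:59 AM = 5 h 11 min; less 45 min break → 4 h 26 min
Wed: 9:35 AM–6:09 PM = 8 h 34 min; less 45 min break → 7 h 49 min
Thu: 6:58 AM–6:33 PM = 11 h 35 min; less 45 min break → 10 h 50 min
Fri: 5:30 AM–2:11 PM = 8 h 41 min; less 45 min break → 7 h 56 min
Sat: 8:48 AM–8:07 PM = 11 h 19 min; less 45 min break → 10 h 34 min
Sun: 5:51 AM–4:56 PM = 11 h 5 min; less 45 min break → 10 h 20 min
Total: 4 h 26 min + 7 h 49 min + 10 h 50 min + 7 h 56 min + 10 h 34 min + 10 h 20 min = 51 h 55 min.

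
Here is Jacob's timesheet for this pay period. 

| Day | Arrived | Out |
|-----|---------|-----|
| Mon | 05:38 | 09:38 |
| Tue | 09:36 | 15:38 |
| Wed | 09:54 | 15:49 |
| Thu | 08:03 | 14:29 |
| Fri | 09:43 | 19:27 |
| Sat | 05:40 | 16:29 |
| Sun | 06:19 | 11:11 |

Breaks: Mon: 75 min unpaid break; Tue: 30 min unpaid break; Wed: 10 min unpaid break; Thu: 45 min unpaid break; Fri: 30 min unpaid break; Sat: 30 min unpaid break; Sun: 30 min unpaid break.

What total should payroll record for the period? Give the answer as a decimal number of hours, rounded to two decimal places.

Mon: 05:38–09:38 = 4 h 0 min; less 75 min break → 2 h 45 min
Tue: 09:36–15:38 = 6 h 2 min; less 30 min break → 5 h 32 min
Wed: 09:54–15:49 = 5 h 55 min; less 10 min break → 5 h 45 min
Thu: 08:03–14:29 = 6 h 26 min; less 45 min break → 5 h 41 min
Fri: 09:43–19:27 = 9 h 44 min; less 30 min break → 9 h 14 min
Sat: 05:40–16:29 = 10 h 49 min; less 30 min break → 10 h 19 min
Sun: 06:19–11:11 = 4 h 52 min; less 30 min break → 4 h 22 min
Total: 2 h 45 min + 5 h 32 min + 5 h 45 min + 5 h 41 min + 9 h 14 min + 10 h 19 min + 4 h 22 min = 43 h 38 min.

43.63 hours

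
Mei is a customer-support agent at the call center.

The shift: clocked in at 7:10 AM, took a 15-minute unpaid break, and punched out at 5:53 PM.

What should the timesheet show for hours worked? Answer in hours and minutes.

10 h 28 min

The shift: 7:10 AM–5:53 PM = 10 h 43 min; less 15 min break → 10 h 28 min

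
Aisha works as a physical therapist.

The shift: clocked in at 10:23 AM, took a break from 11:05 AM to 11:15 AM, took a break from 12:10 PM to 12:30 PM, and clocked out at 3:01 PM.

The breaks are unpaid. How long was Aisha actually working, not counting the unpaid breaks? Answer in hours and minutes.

The shift: 10:23 AM–3:01 PM = 4 h 38 min; less 30 min break → 4 h 8 min

4 h 8 min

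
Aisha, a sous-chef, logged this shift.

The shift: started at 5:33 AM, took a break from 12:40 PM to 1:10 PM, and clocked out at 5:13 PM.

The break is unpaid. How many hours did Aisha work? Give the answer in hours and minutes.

The shift: 5:33 AM–5:13 PM = 11 h 40 min; less 30 min break → 11 h 10 min

11 h 10 min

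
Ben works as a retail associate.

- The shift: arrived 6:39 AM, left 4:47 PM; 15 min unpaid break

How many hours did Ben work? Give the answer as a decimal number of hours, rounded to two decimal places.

9.88 hours

The shift: 6:39 AM–4:47 PM = 10 h 8 min; less 15 min break → 9 h 53 min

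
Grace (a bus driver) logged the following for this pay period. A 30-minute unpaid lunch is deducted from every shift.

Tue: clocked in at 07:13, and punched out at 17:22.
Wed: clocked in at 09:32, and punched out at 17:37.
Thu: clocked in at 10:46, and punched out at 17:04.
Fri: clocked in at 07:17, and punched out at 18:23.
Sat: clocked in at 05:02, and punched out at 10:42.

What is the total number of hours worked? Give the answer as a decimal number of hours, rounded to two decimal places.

38.80 hours

Tue: 07:13–17:22 = 10 h 9 min; less 30 min break → 9 h 39 min
Wed: 09:32–17:37 = 8 h 5 min; less 30 min break → 7 h 35 min
Thu: 10:46–17:04 = 6 h 18 min; less 30 min break → 5 h 48 min
Fri: 07:17–18:23 = 11 h 6 min; less 30 min break → 10 h 36 min
Sat: 05:02–10:42 = 5 h 40 min; less 30 min break → 5 h 10 min
Total: 9 h 39 min + 7 h 35 min + 5 h 48 min + 10 h 36 min + 5 h 10 min = 38 h 48 min.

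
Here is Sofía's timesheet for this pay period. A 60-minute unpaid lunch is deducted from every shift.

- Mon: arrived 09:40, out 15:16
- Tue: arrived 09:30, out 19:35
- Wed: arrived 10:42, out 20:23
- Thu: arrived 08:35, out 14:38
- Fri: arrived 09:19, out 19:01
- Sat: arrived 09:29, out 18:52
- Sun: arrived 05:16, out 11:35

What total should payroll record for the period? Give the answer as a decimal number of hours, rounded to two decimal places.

49.82 hours

Mon: 09:40–15:16 = 5 h 36 min; less 60 min break → 4 h 36 min
Tue: 09:30–19:35 = 10 h 5 min; less 60 min break → 9 h 5 min
Wed: 10:42–20:23 = 9 h 41 min; less 60 min break → 8 h 41 min
Thu: 08:35–14:38 = 6 h 3 min; less 60 min break → 5 h 3 min
Fri: 09:19–19:01 = 9 h 42 min; less 60 min break → 8 h 42 min
Sat: 09:29–18:52 = 9 h 23 min; less 60 min break → 8 h 23 min
Sun: 05:16–11:35 = 6 h 19 min; less 60 min break → 5 h 19 min
Total: 4 h 36 min + 9 h 5 min + 8 h 41 min + 5 h 3 min + 8 h 42 min + 8 h 23 min + 5 h 19 min = 49 h 49 min.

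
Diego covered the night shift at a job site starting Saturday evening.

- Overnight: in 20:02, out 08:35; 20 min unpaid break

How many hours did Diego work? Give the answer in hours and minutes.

Overnight: 20:02 → midnight = 3 h 58 min; midnight → 08:35 = 8 h 35 min; span 12 h 33 min; less 20 min break → 12 h 13 min

12 h 13 min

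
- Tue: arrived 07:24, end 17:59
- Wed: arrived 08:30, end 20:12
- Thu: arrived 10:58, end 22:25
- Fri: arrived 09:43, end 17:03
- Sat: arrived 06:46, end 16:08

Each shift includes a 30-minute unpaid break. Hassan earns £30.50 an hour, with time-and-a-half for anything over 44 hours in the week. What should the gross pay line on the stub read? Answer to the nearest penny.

Tue: 07:24–17:59 = 10 h 35 min; less 30 min break → 10 h 5 min
Wed: 08:30–20:12 = 11 h 42 min; less 30 min break → 11 h 12 min
Thu: 10:58–22:25 = 11 h 27 min; less 30 min break → 10 h 57 min
Fri: 09:43–17:03 = 7 h 20 min; less 30 min break → 6 h 50 min
Sat: 06:46–16:08 = 9 h 22 min; less 30 min break → 8 h 52 min
Total worked: 47 h 56 min = 2876 min.
Regular 44 h 0 min = 2640 min at £30.50/h; overtime 3 h 56 min = 236 min at £45.75/h.
Pay = (2640 × £30.50 + 236 × £45.75) ÷ 60 = £1521.95.

£1521.95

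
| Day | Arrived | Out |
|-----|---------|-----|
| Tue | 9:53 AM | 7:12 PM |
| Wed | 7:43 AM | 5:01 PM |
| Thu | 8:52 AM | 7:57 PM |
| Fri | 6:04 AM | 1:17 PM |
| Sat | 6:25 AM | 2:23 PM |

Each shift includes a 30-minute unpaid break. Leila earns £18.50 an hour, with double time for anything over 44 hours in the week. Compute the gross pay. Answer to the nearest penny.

Tue: 9:53 AM–7:12 PM = 9 h 19 min; less 30 min break → 8 h 49 min
Wed: 7:43 AM–5:01 PM = 9 h 18 min; less 30 min break → 8 h 48 min
Thu: 8:52 AM–7:57 PM = 11 h 5 min; less 30 min break → 10 h 35 min
Fri: 6:04 AM–1:17 PM = 7 h 13 min; less 30 min break → 6 h 43 min
Sat: 6:25 AM–2:23 PM = 7 h 58 min; less 30 min break → 7 h 28 min
Total worked: 42 h 23 min = 2543 min.
Regular 42 h 23 min = 2543 min at £18.50/h; overtime 0 h 0 min = 0 min at £37.00/h.
Pay = (2543 × £18.50 + 0 × £37.00) ÷ 60 = £784.09.

£784.09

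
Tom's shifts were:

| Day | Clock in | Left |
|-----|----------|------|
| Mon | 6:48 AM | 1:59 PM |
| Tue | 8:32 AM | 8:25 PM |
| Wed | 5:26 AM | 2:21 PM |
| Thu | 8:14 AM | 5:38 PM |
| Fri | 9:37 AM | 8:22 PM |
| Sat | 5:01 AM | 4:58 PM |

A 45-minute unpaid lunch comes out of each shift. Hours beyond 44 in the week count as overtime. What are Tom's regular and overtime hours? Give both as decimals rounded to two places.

Regular 44.00 hours, overtime 11.58 hours

Mon: 6:48 AM–1:59 PM = 7 h 11 min; less 45 min break → 6 h 26 min
Tue: 8:32 AM–8:25 PM = 11 h 53 min; less 45 min break → 11 h 8 min
Wed: 5:26 AM–2:21 PM = 8 h 55 min; less 45 min break → 8 h 10 min
Thu: 8:14 AM–5:38 PM = 9 h 24 min; less 45 min break → 8 h 39 min
Fri: 9:37 AM–8:22 PM = 10 h 45 min; less 45 min break → 10 h 0 min
Sat: 5:01 AM–4:58 PM = 11 h 57 min; less 45 min break → 11 h 12 min
Total worked: 55 h 35 min = 55.58 h.
Threshold 44 h → overtime 11 h 35 min, regular 44 h 0 min.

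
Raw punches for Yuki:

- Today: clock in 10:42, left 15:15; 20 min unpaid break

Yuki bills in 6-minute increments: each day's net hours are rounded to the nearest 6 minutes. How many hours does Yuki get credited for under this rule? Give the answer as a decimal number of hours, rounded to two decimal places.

4.20 hours

Today: 10:42–15:15 = 4 h 33 min − 20 min = 4 h 13 min → rounds to 4 h 12 min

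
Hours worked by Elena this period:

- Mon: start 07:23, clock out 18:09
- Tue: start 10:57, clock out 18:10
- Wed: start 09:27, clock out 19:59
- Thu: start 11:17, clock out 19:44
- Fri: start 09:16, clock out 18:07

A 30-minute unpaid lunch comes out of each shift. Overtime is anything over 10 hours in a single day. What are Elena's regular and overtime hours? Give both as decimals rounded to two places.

Regular 43.02 hours, overtime 0.30 hours

Mon: 07:23–18:09 = 10 h 46 min; less 30 min break → 10 h 16 min
Tue: 10:57–18:10 = 7 h 13 min; less 30 min break → 6 h 43 min
Wed: 09:27–19:59 = 10 h 32 min; less 30 min break → 10 h 2 min
Thu: 11:17–19:44 = 8 h 27 min; less 30 min break → 7 h 57 min
Fri: 09:16–18:07 = 8 h 51 min; less 30 min break → 8 h 21 min
Mon reg 10 h 0 min / OT 0 h 16 min; Tue reg 6 h 43 min / OT 0 h 0 min; Wed reg 10 h 0 min / OT 0 h 2 min; Thu reg 7 h 57 min / OT 0 h 0 min; Fri reg 8 h 21 min / OT 0 h 0 min.
Totals: regular 43 h 1 min, overtime 0 h 18 min.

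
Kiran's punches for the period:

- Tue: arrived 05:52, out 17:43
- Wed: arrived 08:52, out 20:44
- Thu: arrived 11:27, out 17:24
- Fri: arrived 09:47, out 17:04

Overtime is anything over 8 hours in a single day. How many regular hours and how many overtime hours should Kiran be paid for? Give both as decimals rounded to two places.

Regular 29.23 hours, overtime 7.72 hours

Tue: 05:52–17:43 = 11 h 51 min
Wed: 08:52–20:44 = 11 h 52 min
Thu: 11:27–17:24 = 5 h 57 min
Fri: 09:47–17:04 = 7 h 17 min
Tue reg 8 h 0 min / OT 3 h 51 min; Wed reg 8 h 0 min / OT 3 h 52 min; Thu reg 5 h 57 min / OT 0 h 0 min; Fri reg 7 h 17 min / OT 0 h 0 min.
Totals: regular 29 h 14 min, overtime 7 h 43 min.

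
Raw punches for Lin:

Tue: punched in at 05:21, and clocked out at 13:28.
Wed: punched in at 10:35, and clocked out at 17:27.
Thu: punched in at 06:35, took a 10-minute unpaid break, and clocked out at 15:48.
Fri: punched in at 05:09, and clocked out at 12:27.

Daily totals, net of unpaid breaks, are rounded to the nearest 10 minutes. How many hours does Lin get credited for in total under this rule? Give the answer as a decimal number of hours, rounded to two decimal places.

31.33 hours

Tue: 05:21–13:28 = 8 h 7 min → rounds to 8 h 10 min
Wed: 10:35–17:27 = 6 h 52 min → rounds to 6 h 50 min
Thu: 06:35–15:48 = 9 h 13 min − 10 min = 9 h 3 min → rounds to 9 h 0 min
Fri: 05:09–12:27 = 7 h 18 min → rounds to 7 h 20 min
Total credited: 31 h 20 min.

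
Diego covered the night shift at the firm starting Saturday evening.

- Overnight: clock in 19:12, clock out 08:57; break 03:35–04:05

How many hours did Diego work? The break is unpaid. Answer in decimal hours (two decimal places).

13.25 hours

Overnight: 19:12 → midnight = 4 h 48 min; midnight → 08:57 = 8 h 57 min; span 13 h 45 min; less 30 min break → 13 h 15 min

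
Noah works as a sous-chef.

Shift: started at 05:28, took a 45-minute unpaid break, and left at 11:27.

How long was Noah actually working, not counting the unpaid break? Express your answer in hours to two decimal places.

Shift: 05:28–11:27 = 5 h 59 min; less 45 min break → 5 h 14 min

5.23 hours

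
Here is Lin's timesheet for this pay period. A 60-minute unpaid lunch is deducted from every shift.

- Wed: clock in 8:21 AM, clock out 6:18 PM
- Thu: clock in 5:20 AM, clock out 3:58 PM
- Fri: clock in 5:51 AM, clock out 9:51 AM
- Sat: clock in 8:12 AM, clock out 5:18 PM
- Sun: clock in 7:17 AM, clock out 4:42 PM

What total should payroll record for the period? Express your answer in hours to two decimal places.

38.10 hours

Wed: 8:21 AM–6:18 PM = 9 h 57 min; less 60 min break → 8 h 57 min
Thu: 5:20 AM–3:58 PM = 10 h 38 min; less 60 min break → 9 h 38 min
Fri: 5:51 AM–9:51 AM = 4 h 0 min; less 60 min break → 3 h 0 min
Sat: 8:12 AM–5:18 PM = 9 h 6 min; less 60 min break → 8 h 6 min
Sun: 7:17 AM–4:42 PM = 9 h 25 min; less 60 min break → 8 h 25 min
Total: 8 h 57 min + 9 h 38 min + 3 h 0 min + 8 h 6 min + 8 h 25 min = 38 h 6 min.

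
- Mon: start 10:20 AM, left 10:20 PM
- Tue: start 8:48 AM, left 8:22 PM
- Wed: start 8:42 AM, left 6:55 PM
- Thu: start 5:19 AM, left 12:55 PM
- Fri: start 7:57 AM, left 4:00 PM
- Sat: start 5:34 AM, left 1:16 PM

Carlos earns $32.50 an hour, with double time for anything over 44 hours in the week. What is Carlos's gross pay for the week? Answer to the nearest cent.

Mon: 10:20 AM–10:20 PM = 12 h 0 min
Tue: 8:48 AM–8:22 PM = 11 h 34 min
Wed: 8:42 AM–6:55 PM = 10 h 13 min
Thu: 5:19 AM–12:55 PM = 7 h 36 min
Fri: 7:57 AM–4:00 PM = 8 h 3 min
Sat: 5:34 AM–1:16 PM = 7 h 42 min
Total worked: 57 h 8 min = 3428 min.
Regular 44 h 0 min = 2640 min at $32.50/h; overtime 13 h 8 min = 788 min at $65.00/h.
Pay = (2640 × $32.50 + 788 × $65.00) ÷ 60 = $2283.67.

$2283.67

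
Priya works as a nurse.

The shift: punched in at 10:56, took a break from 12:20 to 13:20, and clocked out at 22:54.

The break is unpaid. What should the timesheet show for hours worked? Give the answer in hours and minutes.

10 h 58 min

The shift: 10:56–22:54 = 11 h 58 min; less 60 min break → 10 h 58 min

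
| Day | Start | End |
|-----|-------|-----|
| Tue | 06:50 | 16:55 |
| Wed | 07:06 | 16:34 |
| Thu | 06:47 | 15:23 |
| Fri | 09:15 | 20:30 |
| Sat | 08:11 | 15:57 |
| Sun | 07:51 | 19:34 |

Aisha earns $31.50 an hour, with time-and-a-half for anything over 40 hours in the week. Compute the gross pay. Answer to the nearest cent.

$2152.24

Tue: 06:50–16:55 = 10 h 5 min
Wed: 07:06–16:34 = 9 h 28 min
Thu: 06:47–15:23 = 8 h 36 min
Fri: 09:15–20:30 = 11 h 15 min
Sat: 08:11–15:57 = 7 h 46 min
Sun: 07:51–19:34 = 11 h 43 min
Total worked: 58 h 53 min = 3533 min.
Regular 40 h 0 min = 2400 min at $31.50/h; overtime 18 h 53 min = 1133 min at $47.25/h.
Pay = (2400 × $31.50 + 1133 × $47.25) ÷ 60 = $2152.24.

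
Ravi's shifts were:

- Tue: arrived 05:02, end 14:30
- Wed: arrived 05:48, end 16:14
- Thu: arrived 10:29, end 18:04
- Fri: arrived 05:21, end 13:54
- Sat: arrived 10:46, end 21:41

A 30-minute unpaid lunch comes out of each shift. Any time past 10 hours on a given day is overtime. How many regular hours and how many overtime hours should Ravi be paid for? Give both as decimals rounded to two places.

Tue: 05:02–14:30 = 9 h 28 min; less 30 min break → 8 h 58 min
Wed: 05:48–16:14 = 10 h 26 min; less 30 min break → 9 h 56 min
Thu: 10:29–18:04 = 7 h 35 min; less 30 min break → 7 h 5 min
Fri: 05:21–13:54 = 8 h 33 min; less 30 min break → 8 h 3 min
Sat: 10:46–21:41 = 10 h 55 min; less 30 min break → 10 h 25 min
Tue reg 8 h 58 min / OT 0 h 0 min; Wed reg 9 h 56 min / OT 0 h 0 min; Thu reg 7 h 5 min / OT 0 h 0 min; Fri reg 8 h 3 min / OT 0 h 0 min; Sat reg 10 h 0 min / OT 0 h 25 min.
Totals: regular 44 h 2 min, overtime 0 h 25 min.

Regular 44.03 hours, overtime 0.42 hours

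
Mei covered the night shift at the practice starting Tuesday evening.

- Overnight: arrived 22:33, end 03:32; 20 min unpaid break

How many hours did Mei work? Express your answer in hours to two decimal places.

4.65 hours

Overnight: 22:33 → midnight = 1 h 27 min; midnight → 03:32 = 3 h 32 min; span 4 h 59 min; less 20 min break → 4 h 39 min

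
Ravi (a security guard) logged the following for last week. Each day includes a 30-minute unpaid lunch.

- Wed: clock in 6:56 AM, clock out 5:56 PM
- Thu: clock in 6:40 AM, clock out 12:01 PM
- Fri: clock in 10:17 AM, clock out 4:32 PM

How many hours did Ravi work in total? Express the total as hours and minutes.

Wed: 6:56 AM–5:56 PM = 11 h 0 min; less 30 min break → 10 h 30 min
Thu: 6:40 AM–12:01 PM = 5 h 21 min; less 30 min break → 4 h 51 min
Fri: 10:17 AM–4:32 PM = 6 h 15 min; less 30 min break → 5 h 45 min
Total: 10 h 30 min + 4 h 51 min + 5 h 45 min = 21 h 6 min.

21 h 6 min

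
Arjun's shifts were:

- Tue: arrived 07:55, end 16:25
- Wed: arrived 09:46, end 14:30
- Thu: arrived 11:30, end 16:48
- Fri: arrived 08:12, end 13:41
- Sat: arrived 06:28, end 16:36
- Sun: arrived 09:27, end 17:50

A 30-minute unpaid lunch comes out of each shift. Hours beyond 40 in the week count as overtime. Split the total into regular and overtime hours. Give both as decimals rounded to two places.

Tue: 07:55–16:25 = 8 h 30 min; less 30 min break → 8 h 0 min
Wed: 09:46–14:30 = 4 h 44 min; less 30 min break → 4 h 14 min
Thu: 11:30–16:48 = 5 h 18 min; less 30 min break → 4 h 48 min
Fri: 08:12–13:41 = 5 h 29 min; less 30 min break → 4 h 59 min
Sat: 06:28–16:36 = 10 h 8 min; less 30 min break → 9 h 38 min
Sun: 09:27–17:50 = 8 h 23 min; less 30 min break → 7 h 53 min
Total worked: 39 h 32 min = 39.53 h.
Threshold 40 h → overtime 0 h 0 min, regular 39 h 32 min.

Regular 39.53 hours, overtime 0.00 hours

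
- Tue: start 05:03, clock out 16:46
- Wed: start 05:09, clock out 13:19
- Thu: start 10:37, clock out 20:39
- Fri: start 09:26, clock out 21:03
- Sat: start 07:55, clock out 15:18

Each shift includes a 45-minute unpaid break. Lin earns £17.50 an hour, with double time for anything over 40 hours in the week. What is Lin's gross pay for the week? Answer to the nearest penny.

£880.83

Tue: 05:03–16:46 = 11 h 43 min; less 45 min break → 10 h 58 min
Wed: 05:09–13:19 = 8 h 10 min; less 45 min break → 7 h 25 min
Thu: 10:37–20:39 = 10 h 2 min; less 45 min break → 9 h 17 min
Fri: 09:26–21:03 = 11 h 37 min; less 45 min break → 10 h 52 min
Sat: 07:55–15:18 = 7 h 23 min; less 45 min break → 6 h 38 min
Total worked: 45 h 10 min = 2710 min.
Regular 40 h 0 min = 2400 min at £17.50/h; overtime 5 h 10 min = 310 min at £35.00/h.
Pay = (2400 × £17.50 + 310 × £35.00) ÷ 60 = £880.83.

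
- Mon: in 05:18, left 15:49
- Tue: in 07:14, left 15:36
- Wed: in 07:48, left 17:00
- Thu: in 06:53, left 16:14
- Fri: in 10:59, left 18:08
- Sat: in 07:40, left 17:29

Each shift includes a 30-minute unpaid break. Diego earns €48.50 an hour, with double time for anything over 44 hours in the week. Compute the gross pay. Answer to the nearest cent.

€2851.80

Mon: 05:18–15:49 = 10 h 31 min; less 30 min break → 10 h 1 min
Tue: 07:14–15:36 = 8 h 22 min; less 30 min break → 7 h 52 min
Wed: 07:48–17:00 = 9 h 12 min; less 30 min break → 8 h 42 min
Thu: 06:53–16:14 = 9 h 21 min; less 30 min break → 8 h 51 min
Fri: 10:59–18:08 = 7 h 9 min; less 30 min break → 6 h 39 min
Sat: 07:40–17:29 = 9 h 49 min; less 30 min break → 9 h 19 min
Total worked: 51 h 24 min = 3084 min.
Regular 44 h 0 min = 2640 min at €48.50/h; overtime 7 h 24 min = 444 min at €97.00/h.
Pay = (2640 × €48.50 + 444 × €97.00) ÷ 60 = €2851.80.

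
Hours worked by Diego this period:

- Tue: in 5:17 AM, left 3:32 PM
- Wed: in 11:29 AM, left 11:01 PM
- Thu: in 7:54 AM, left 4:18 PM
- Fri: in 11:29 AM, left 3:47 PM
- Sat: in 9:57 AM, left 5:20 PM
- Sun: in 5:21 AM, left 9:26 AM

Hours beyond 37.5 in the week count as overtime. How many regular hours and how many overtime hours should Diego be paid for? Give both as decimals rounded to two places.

Tue: 5:17 AM–3:32 PM = 10 h 15 min
Wed: 11:29 AM–11:01 PM = 11 h 32 min
Thu: 7:54 AM–4:18 PM = 8 h 24 min
Fri: 11:29 AM–3:47 PM = 4 h 18 min
Sat: 9:57 AM–5:20 PM = 7 h 23 min
Sun: 5:21 AM–9:26 AM = 4 h 5 min
Total worked: 45 h 57 min = 45.95 h.
Threshold 37.5 h → overtime 8 h 27 min, regular 37 h 30 min.

Regular 37.50 hours, overtime 8.45 hours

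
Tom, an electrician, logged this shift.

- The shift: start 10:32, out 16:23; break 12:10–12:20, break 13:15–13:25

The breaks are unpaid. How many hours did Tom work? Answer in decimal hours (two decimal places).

5.52 hours

The shift: 10:32–16:23 = 5 h 51 min; less 20 min break → 5 h 31 min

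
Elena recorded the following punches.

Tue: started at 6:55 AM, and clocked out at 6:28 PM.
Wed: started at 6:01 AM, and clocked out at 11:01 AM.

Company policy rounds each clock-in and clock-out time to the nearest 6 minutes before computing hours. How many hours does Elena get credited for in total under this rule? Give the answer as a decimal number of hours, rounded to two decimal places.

Tue: in 6:55 AM→6:54 AM, out 6:28 PM→6:30 PM; 11 h 36 min
Wed: in 6:01 AM→6:00 AM, out 11:01 AM→11:00 AM; 5 h 0 min
Total credited: 16 h 36 min.

16.60 hours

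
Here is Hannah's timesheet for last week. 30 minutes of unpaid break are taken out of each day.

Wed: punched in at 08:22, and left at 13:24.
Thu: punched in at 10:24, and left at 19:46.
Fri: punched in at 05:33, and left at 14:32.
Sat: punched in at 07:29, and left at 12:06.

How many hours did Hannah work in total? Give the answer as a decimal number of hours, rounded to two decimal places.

Wed: 08:22–13:24 = 5 h 2 min; less 30 min break → 4 h 32 min
Thu: 10:24–19:46 = 9 h 22 min; less 30 min break → 8 h 52 min
Fri: 05:33–14:32 = 8 h 59 min; less 30 min break → 8 h 29 min
Sat: 07:29–12:06 = 4 h 37 min; less 30 min break → 4 h 7 min
Total: 4 h 32 min + 8 h 52 min + 8 h 29 min + 4 h 7 min = 26 h 0 min.

26.00 hours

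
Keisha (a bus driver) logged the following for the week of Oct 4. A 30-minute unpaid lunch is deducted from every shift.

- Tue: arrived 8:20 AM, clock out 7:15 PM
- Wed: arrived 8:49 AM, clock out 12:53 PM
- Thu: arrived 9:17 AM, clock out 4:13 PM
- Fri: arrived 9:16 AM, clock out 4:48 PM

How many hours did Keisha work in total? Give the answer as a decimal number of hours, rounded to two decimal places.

Tue: 8:20 AM–7:15 PM = 10 h 55 min; less 30 min break → 10 h 25 min
Wed: 8:49 AM–12:53 PM = 4 h 4 min; less 30 min break → 3 h 34 min
Thu: 9:17 AM–4:13 PM = 6 h 56 min; less 30 min break → 6 h 26 min
Fri: 9:16 AM–4:48 PM = 7 h 32 min; less 30 min break → 7 h 2 min
Total: 10 h 25 min + 3 h 34 min + 6 h 26 min + 7 h 2 min = 27 h 27 min.

27.45 hours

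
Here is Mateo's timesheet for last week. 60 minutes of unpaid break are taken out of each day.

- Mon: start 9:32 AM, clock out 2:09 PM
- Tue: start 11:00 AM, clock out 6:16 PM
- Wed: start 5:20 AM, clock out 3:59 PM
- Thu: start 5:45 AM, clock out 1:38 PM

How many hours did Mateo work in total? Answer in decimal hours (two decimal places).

Mon: 9:32 AM–2:09 PM = 4 h 37 min; less 60 min break → 3 h 37 min
Tue: 11:00 AM–6:16 PM = 7 h 16 min; less 60 min break → 6 h 16 min
Wed: 5:20 AM–3:59 PM = 10 h 39 min; less 60 min break → 9 h 39 min
Thu: 5:45 AM–1:38 PM = 7 h 53 min; less 60 min break → 6 h 53 min
Total: 3 h 37 min + 6 h 16 min + 9 h 39 min + 6 h 53 min = 26 h 25 min.

26.42 hours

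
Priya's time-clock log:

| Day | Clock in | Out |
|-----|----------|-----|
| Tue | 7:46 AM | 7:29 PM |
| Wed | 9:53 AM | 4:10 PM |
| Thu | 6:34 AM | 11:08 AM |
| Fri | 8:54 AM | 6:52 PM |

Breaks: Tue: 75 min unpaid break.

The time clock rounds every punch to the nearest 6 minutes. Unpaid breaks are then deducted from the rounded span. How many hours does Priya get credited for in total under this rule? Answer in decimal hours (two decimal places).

31.25 hours

Tue: in 7:46 AM→7:48 AM, out 7:29 PM→7:30 PM; 11 h 42 min − 75 min = 10 h 27 min
Wed: in 9:53 AM→9:54 AM, out 4:10 PM→4:12 PM; 6 h 18 min
Thu: in 6:34 AM→6:36 AM, out 11:08 AM→11:06 AM; 4 h 30 min
Fri: in 8:54 AM→8:54 AM, out 6:52 PM→6:54 PM; 10 h 0 min
Total credited: 31 h 15 min.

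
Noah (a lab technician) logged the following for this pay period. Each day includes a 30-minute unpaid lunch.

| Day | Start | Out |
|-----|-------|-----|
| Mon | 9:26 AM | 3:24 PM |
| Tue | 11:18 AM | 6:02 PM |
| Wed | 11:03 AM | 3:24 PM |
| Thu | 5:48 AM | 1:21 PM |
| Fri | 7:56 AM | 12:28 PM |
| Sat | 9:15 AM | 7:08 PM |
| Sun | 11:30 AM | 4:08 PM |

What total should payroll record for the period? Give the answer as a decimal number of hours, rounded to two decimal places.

Mon: 9:26 AM–3:24 PM = 5 h 58 min; less 30 min break → 5 h 28 min
Tue: 11:18 AM–6:02 PM = 6 h 44 min; less 30 min break → 6 h 14 min
Wed: 11:03 AM–3:24 PM = 4 h 21 min; less 30 min break → 3 h 51 min
Thu: 5:48 AM–1:21 PM = 7 h 33 min; less 30 min break → 7 h 3 min
Fri: 7:56 AM–12:28 PM = 4 h 32 min; less 30 min break → 4 h 2 min
Sat: 9:15 AM–7:08 PM = 9 h 53 min; less 30 min break → 9 h 23 min
Sun: 11:30 AM–4:08 PM = 4 h 38 min; less 30 min break → 4 h 8 min
Total: 5 h 28 min + 6 h 14 min + 3 h 51 min + 7 h 3 min + 4 h 2 min + 9 h 23 min + 4 h 8 min = 40 h 9 min.

40.15 hours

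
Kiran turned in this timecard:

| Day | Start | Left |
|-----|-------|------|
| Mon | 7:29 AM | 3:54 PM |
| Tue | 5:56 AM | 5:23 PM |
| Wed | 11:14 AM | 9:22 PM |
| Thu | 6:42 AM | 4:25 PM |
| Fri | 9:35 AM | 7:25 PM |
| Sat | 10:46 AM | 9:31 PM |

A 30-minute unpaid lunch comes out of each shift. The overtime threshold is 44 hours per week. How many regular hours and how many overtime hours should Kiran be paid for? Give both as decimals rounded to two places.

Regular 44.00 hours, overtime 13.30 hours

Mon: 7:29 AM–3:54 PM = 8 h 25 min; less 30 min break → 7 h 55 min
Tue: 5:56 AM–5:23 PM = 11 h 27 min; less 30 min break → 10 h 57 min
Wed: 11:14 AM–9:22 PM = 10 h 8 min; less 30 min break → 9 h 38 min
Thu: 6:42 AM–4:25 PM = 9 h 43 min; less 30 min break → 9 h 13 min
Fri: 9:35 AM–7:25 PM = 9 h 50 min; less 30 min break → 9 h 20 min
Sat: 10:46 AM–9:31 PM = 10 h 45 min; less 30 min break → 10 h 15 min
Total worked: 57 h 18 min = 57.30 h.
Threshold 44 h → overtime 13 h 18 min, regular 44 h 0 min.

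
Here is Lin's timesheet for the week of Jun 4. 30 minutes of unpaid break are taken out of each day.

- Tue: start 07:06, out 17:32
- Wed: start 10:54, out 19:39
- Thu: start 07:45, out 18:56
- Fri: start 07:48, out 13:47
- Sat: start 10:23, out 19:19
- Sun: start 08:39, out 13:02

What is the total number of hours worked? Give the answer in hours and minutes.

46 h 40 min

Tue: 07:06–17:32 = 10 h 26 min; less 30 min break → 9 h 56 min
Wed: 10:54–19:39 = 8 h 45 min; less 30 min break → 8 h 15 min
Thu: 07:45–18:56 = 11 h 11 min; less 30 min break → 10 h 41 min
Fri: 07:48–13:47 = 5 h 59 min; less 30 min break → 5 h 29 min
Sat: 10:23–19:19 = 8 h 56 min; less 30 min break → 8 h 26 min
Sun: 08:39–13:02 = 4 h 23 min; less 30 min break → 3 h 53 min
Total: 9 h 56 min + 8 h 15 min + 10 h 41 min + 5 h 29 min + 8 h 26 min + 3 h 53 min = 46 h 40 min.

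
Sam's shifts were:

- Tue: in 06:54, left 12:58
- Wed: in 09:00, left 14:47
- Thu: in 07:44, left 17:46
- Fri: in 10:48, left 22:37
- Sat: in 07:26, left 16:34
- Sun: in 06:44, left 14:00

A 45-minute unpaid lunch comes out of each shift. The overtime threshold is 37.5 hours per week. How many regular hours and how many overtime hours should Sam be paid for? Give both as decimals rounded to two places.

Regular 37.50 hours, overtime 8.10 hours

Tue: 06:54–12:58 = 6 h 4 min; less 45 min break → 5 h 19 min
Wed: 09:00–14:47 = 5 h 47 min; less 45 min break → 5 h 2 min
Thu: 07:44–17:46 = 10 h 2 min; less 45 min break → 9 h 17 min
Fri: 10:48–22:37 = 11 h 49 min; less 45 min break → 11 h 4 min
Sat: 07:26–16:34 = 9 h 8 min; less 45 min break → 8 h 23 min
Sun: 06:44–14:00 = 7 h 16 min; less 45 min break → 6 h 31 min
Total worked: 45 h 36 min = 45.60 h.
Threshold 37.5 h → overtime 8 h 6 min, regular 37 h 30 min.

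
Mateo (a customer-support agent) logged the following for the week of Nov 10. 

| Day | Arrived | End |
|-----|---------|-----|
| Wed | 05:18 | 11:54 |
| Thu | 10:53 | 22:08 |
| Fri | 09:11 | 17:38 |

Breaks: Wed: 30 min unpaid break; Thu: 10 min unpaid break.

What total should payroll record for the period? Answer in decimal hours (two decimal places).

Wed: 05:18–11:54 = 6 h 36 min; less 30 min break → 6 h 6 min
Thu: 10:53–22:08 = 11 h 15 min; less 10 min break → 11 h 5 min
Fri: 09:11–17:38 = 8 h 27 min
Total: 6 h 6 min + 11 h 5 min + 8 h 27 min = 25 h 38 min.

25.63 hours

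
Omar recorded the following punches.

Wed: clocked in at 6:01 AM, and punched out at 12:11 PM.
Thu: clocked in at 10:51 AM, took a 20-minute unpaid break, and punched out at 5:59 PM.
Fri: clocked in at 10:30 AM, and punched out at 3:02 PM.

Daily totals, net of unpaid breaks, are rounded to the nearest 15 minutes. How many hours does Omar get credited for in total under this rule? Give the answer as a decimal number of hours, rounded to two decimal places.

Wed: 6:01 AM–12:11 PM = 6 h 10 min → rounds to 6 h 15 min
Thu: 10:51 AM–5:59 PM = 7 h 8 min − 20 min = 6 h 48 min → rounds to 6 h 45 min
Fri: 10:30 AM–3:02 PM = 4 h 32 min → rounds to 4 h 30 min
Total credited: 17 h 30 min.

17.50 hours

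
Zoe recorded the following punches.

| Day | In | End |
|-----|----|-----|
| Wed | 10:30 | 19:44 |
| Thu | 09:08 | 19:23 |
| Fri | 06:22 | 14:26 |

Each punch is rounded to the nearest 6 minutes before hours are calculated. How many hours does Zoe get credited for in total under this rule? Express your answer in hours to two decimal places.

Wed: in 10:30→10:30, out 19:44→19:42; 9 h 12 min
Thu: in 09:08→09:06, out 19:23→19:24; 10 h 18 min
Fri: in 06:22→06:24, out 14:26→14:24; 8 h 0 min
Total credited: 27 h 30 min.

27.50 hours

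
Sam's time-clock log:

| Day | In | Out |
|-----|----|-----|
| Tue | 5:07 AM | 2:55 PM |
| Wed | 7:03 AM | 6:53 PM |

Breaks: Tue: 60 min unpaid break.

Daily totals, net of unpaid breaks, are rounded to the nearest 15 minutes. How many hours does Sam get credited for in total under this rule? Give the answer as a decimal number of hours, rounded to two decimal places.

20.50 hours

Tue: 5:07 AM–2:55 PM = 9 h 48 min − 60 min = 8 h 48 min → rounds to 8 h 45 min
Wed: 7:03 AM–6:53 PM = 11 h 50 min → rounds to 11 h 45 min
Total credited: 20 h 30 min.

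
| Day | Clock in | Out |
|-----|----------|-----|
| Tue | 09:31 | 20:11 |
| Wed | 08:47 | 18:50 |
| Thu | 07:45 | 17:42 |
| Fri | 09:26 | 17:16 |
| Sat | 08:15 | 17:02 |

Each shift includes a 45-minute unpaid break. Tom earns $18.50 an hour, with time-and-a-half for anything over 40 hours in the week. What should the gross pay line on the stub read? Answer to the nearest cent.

$838.05

Tue: 09:31–20:11 = 10 h 40 min; less 45 min break → 9 h 55 min
Wed: 08:47–18:50 = 10 h 3 min; less 45 min break → 9 h 18 min
Thu: 07:45–17:42 = 9 h 57 min; less 45 min break → 9 h 12 min
Fri: 09:26–17:16 = 7 h 50 min; less 45 min break → 7 h 5 min
Sat: 08:15–17:02 = 8 h 47 min; less 45 min break → 8 h 2 min
Total worked: 43 h 32 min = 2612 min.
Regular 40 h 0 min = 2400 min at $18.50/h; overtime 3 h 32 min = 212 min at $27.75/h.
Pay = (2400 × $18.50 + 212 × $27.75) ÷ 60 = $838.05.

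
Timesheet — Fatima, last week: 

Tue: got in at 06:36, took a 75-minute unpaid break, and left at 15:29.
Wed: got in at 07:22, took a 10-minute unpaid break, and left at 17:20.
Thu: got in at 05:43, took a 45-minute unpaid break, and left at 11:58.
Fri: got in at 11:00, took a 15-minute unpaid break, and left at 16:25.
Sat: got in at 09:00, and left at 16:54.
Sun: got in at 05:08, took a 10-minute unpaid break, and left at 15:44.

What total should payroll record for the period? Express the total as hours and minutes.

Tue: 06:36–15:29 = 8 h 53 min; less 75 min break → 7 h 38 min
Wed: 07:22–17:20 = 9 h 58 min; less 10 min break → 9 h 48 min
Thu: 05:43–11:58 = 6 h 15 min; less 45 min break → 5 h 30 min
Fri: 11:00–16:25 = 5 h 25 min; less 15 min break → 5 h 10 min
Sat: 09:00–16:54 = 7 h 54 min
Sun: 05:08–15:44 = 10 h 36 min; less 10 min break → 10 h 26 min
Total: 7 h 38 min + 9 h 48 min + 5 h 30 min + 5 h 10 min + 7 h 54 min + 10 h 26 min = 46 h 26 min.

46 h 26 min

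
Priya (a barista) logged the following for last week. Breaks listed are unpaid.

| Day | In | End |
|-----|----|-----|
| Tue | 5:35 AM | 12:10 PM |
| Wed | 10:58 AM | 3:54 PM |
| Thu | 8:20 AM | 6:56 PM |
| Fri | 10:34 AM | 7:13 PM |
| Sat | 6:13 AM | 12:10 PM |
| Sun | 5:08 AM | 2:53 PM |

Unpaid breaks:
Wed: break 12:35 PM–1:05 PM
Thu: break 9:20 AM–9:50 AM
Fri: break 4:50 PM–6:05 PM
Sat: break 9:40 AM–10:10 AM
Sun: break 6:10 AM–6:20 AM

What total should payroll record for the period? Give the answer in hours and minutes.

43 h 33 min

Tue: 5:35 AM–12:10 PM = 6 h 35 min
Wed: 10:58 AM–3:54 PM = 4 h 56 min; less 30 min break → 4 h 26 min
Thu: 8:20 AM–6:56 PM = 10 h 36 min; less 30 min break → 10 h 6 min
Fri: 10:34 AM–7:13 PM = 8 h 39 min; less 75 min break → 7 h 24 min
Sat: 6:13 AM–12:10 PM = 5 h 57 min; less 30 min break → 5 h 27 min
Sun: 5:08 AM–2:53 PM = 9 h 45 min; less 10 min break → 9 h 35 min
Total: 6 h 35 min + 4 h 26 min + 10 h 6 min + 7 h 24 min + 5 h 27 min + 9 h 35 min = 43 h 33 min.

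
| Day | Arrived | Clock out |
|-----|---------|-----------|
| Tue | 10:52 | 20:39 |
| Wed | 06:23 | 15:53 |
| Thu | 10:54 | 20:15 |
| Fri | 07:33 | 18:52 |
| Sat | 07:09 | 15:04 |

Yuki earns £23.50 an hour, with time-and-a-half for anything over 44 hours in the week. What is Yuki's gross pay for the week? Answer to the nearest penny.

£1170.30

Tue: 10:52–20:39 = 9 h 47 min
Wed: 06:23–15:53 = 9 h 30 min
Thu: 10:54–20:15 = 9 h 21 min
Fri: 07:33–18:52 = 11 h 19 min
Sat: 07:09–15:04 = 7 h 55 min
Total worked: 47 h 52 min = 2872 min.
Regular 44 h 0 min = 2640 min at £23.50/h; overtime 3 h 52 min = 232 min at £35.25/h.
Pay = (2640 × £23.50 + 232 × £35.25) ÷ 60 = £1170.30.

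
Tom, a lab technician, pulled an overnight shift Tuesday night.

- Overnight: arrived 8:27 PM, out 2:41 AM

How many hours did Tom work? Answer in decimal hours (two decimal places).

6.23 hours

Overnight: 8:27 PM → midnight = 3 h 33 min; midnight → 2:41 AM = 2 h 41 min; span 6 h 14 min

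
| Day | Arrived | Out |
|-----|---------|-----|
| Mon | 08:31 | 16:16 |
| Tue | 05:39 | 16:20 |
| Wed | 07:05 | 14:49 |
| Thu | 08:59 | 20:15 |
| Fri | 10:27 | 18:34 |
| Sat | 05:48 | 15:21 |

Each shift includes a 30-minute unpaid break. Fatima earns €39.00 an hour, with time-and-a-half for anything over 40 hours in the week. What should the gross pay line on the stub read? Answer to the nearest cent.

Mon: 08:31–16:16 = 7 h 45 min; less 30 min break → 7 h 15 min
Tue: 05:39–16:20 = 10 h 41 min; less 30 min break → 10 h 11 min
Wed: 07:05–14:49 = 7 h 44 min; less 30 min break → 7 h 14 min
Thu: 08:59–20:15 = 11 h 16 min; less 30 min break → 10 h 46 min
Fri: 10:27–18:34 = 8 h 7 min; less 30 min break → 7 h 37 min
Sat: 05:48–15:21 = 9 h 33 min; less 30 min break → 9 h 3 min
Total worked: 52 h 6 min = 3126 min.
Regular 40 h 0 min = 2400 min at €39.00/h; overtime 12 h 6 min = 726 min at €58.50/h.
Pay = (2400 × €39.00 + 726 × €58.50) ÷ 60 = €2267.85.

€2267.85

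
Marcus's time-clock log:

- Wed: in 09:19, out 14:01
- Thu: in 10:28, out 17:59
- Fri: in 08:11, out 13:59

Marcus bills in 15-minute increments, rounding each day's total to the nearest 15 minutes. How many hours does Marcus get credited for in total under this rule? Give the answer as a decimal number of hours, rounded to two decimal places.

18.00 hours

Wed: 09:19–14:01 = 4 h 42 min → rounds to 4 h 45 min
Thu: 10:28–17:59 = 7 h 31 min → rounds to 7 h 30 min
Fri: 08:11–13:59 = 5 h 48 min → rounds to 5 h 45 min
Total credited: 18 h 0 min.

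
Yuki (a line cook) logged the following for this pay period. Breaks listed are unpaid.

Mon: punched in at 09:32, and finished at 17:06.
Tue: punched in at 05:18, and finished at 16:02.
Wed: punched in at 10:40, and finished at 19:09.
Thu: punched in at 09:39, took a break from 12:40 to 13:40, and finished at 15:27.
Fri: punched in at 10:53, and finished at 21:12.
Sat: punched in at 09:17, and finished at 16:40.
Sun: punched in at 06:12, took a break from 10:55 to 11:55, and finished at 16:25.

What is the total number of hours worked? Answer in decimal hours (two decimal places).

Mon: 09:32–17:06 = 7 h 34 min
Tue: 05:18–16:02 = 10 h 44 min
Wed: 10:40–19:09 = 8 h 29 min
Thu: 09:39–15:27 = 5 h 48 min; less 60 min break → 4 h 48 min
Fri: 10:53–21:12 = 10 h 19 min
Sat: 09:17–16:40 = 7 h 23 min
Sun: 06:12–16:25 = 10 h 13 min; less 60 min break → 9 h 13 min
Total: 7 h 34 min + 10 h 44 min + 8 h 29 min + 4 h 48 min + 10 h 19 min + 7 h 23 min + 9 h 13 min = 58 h 30 min.

58.50 hours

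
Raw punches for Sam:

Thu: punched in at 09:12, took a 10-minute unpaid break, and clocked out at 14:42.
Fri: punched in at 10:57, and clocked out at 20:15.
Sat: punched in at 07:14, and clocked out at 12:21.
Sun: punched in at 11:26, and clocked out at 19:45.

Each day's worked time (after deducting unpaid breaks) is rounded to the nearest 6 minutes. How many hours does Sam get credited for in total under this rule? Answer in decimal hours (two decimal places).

28.00 hours

Thu: 09:12–14:42 = 5 h 30 min − 10 min = 5 h 20 min → rounds to 5 h 18 min
Fri: 10:57–20:15 = 9 h 18 min → rounds to 9 h 18 min
Sat: 07:14–12:21 = 5 h 7 min → rounds to 5 h 6 min
Sun: 11:26–19:45 = 8 h 19 min → rounds to 8 h 18 min
Total credited: 28 h 0 min.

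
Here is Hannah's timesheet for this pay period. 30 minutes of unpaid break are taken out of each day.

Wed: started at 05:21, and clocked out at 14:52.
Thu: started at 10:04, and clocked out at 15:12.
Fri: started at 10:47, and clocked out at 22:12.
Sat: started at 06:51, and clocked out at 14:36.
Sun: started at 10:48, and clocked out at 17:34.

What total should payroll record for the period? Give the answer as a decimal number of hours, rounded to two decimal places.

38.08 hours

Wed: 05:21–14:52 = 9 h 31 min; less 30 min break → 9 h 1 min
Thu: 10:04–15:12 = 5 h 8 min; less 30 min break → 4 h 38 min
Fri: 10:47–22:12 = 11 h 25 min; less 30 min break → 10 h 55 min
Sat: 06:51–14:36 = 7 h 45 min; less 30 min break → 7 h 15 min
Sun: 10:48–17:34 = 6 h 46 min; less 30 min break → 6 h 16 min
Total: 9 h 1 min + 4 h 38 min + 10 h 55 min + 7 h 15 min + 6 h 16 min = 38 h 5 min.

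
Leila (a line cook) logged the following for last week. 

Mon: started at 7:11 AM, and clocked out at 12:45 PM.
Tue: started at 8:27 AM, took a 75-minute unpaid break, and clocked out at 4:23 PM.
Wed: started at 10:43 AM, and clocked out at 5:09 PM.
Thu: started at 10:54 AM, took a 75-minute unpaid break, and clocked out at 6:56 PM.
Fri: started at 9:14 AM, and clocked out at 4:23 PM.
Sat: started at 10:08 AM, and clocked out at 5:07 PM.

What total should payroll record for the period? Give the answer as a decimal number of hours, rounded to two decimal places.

Mon: 7:11 AM–12:45 PM = 5 h 34 min
Tue: 8:27 AM–4:23 PM = 7 h 56 min; less 75 min break → 6 h 41 min
Wed: 10:43 AM–5:09 PM = 6 h 26 min
Thu: 10:54 AM–6:56 PM = 8 h 2 min; less 75 min break → 6 h 47 min
Fri: 9:14 AM–4:23 PM = 7 h 9 min
Sat: 10:08 AM–5:07 PM = 6 h 59 min
Total: 5 h 34 min + 6 h 41 min + 6 h 26 min + 6 h 47 min + 7 h 9 min + 6 h 59 min = 39 h 36 min.

39.60 hours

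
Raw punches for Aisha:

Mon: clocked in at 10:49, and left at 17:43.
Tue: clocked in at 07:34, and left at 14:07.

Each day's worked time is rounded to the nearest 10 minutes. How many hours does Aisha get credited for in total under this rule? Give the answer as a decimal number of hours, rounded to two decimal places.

13.33 hours

Mon: 10:49–17:43 = 6 h 54 min → rounds to 6 h 50 min
Tue: 07:34–14:07 = 6 h 33 min → rounds to 6 h 30 min
Total credited: 13 h 20 min.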